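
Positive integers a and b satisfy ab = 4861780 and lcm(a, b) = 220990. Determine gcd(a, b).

gcd·lcm = product, so gcd = 4861780/220990 = 22.

22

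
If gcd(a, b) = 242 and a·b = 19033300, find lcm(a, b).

For any two positive integers, gcd × lcm equals their product. Hence lcm = 19033300 / 242 = 78650.

78650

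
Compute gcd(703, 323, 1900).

19

703 = 19 · 37; 323 = 17 · 19; 1900 = 2² · 5² · 19
gcd takes min exponent of each prime: 19 = 19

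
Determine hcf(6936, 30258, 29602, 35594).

2

6936 = 2³ · 3 · 17²; 30258 = 2 · 3² · 41²; 29602 = 2 · 19² · 41; 35594 = 2 · 13 · 37²
gcd takes min exponent of each prime: 2 = 2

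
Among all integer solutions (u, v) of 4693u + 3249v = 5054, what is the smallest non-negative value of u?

Euclid: 4693 = 1·3249 + 1444; 3249 = 2·1444 + 361; 1444 = 4·361 + 0 → gcd = 361; 5054 = 361·14.
Back-substitution yields 4693·(-2) + 3249·(3) = 361, so one solution is u = -2·14 = -28, v = 3·14 = 42.
Solutions in u differ by 3249/361 = 9; the one in [0, 9) is -28 mod 9 = 8.

8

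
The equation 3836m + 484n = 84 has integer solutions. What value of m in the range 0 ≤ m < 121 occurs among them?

Euclid: 3836 = 7·484 + 448; 484 = 1·448 + 36; 448 = 12·36 + 16; 36 = 2·16 + 4; 16 = 4·4 + 0 → gcd = 4; 84 = 4·21.
Back-substitution yields 3836·(-27) + 484·(214) = 4, so one solution is m = -27·21 = -567, n = 214·21 = 4494.
Solutions in m differ by 484/4 = 121; the one in [0, 121) is -567 mod 121 = 38.

38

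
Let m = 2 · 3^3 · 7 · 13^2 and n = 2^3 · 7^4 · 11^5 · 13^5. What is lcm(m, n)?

31011737451582888

max exponent per prime: 2^3 · 3^3 · 7^4 · 11^5 · 13^5 = 31011737451582888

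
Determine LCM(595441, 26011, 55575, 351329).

595441 = 7 · 11² · 19 · 37; 26011 = 19 · 37²; 55575 = 3² · 5² · 13 · 19; 351329 = 11 · 19 · 41²
lcm takes max exponent of each prime: 3² · 5² · 7 · 11² · 13 · 19 · 37² · 41² = 108326333340225

108326333340225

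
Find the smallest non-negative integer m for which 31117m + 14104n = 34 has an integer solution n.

Euclid: 31117 = 2·14104 + 2909; 14104 = 4·2909 + 2468; 2909 = 1·2468 + 441; 2468 = 5·441 + 263; 441 = 1·263 + 178; 263 = 1·178 + 85; 178 = 2·85 + 8; 85 = 10·8 + 5; 8 = 1·5 + 3; 5 = 1·3 + 2; 3 = 1·2 + 1; 2 = 2·1 + 0 → gcd = 1; 34 = 1·34.
Back-substitution yields 31117·(5309) + 14104·(-11713) = 1, so one solution is m = 5309·34 = 180506, n = -11713·34 = -398242.
Solutions in m differ by 14104/1 = 14104; the one in [0, 14104) is 180506 mod 14104 = 11258.

11258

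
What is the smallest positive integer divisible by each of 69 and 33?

69 = 3 · 23; 33 = 3 · 11
max exponents: 3 · 11 · 23 = 759

759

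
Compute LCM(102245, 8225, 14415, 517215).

16719853832757075

102245 = 5 · 11² · 13²; 8225 = 5² · 7 · 47; 14415 = 3 · 5 · 31²; 517215 = 3 · 5 · 29² · 41
lcm takes max exponent of each prime: 3 · 5² · 7 · 11² · 13² · 29² · 31² · 41 · 47 = 16719853832757075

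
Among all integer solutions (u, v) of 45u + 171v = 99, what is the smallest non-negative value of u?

6

Euclid: 171 = 3·45 + 36; 45 = 1·36 + 9; 36 = 4·9 + 0 → gcd = 9; 99 = 9·11.
Back-substitution yields 45·(4) + 171·(-1) = 9, so one solution is u = 4·11 = 44, v = -1·11 = -11.
Solutions in u differ by 171/9 = 19; the one in [0, 19) is 44 mod 19 = 6.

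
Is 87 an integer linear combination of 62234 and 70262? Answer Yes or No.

gcd(62234, 70262): 70262 = 1·62234 + 8028; 62234 = 7·8028 + 6038; 8028 = 1·6038 + 1990; 6038 = 3·1990 + 68; 1990 = 29·68 + 18; 68 = 3·18 + 14; 18 = 1·14 + 4; 14 = 3·4 + 2; 4 = 2·2 + 0 → 2
2 does not divide 87, so a solution does not exist.

No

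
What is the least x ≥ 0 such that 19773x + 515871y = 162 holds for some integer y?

11636

Reduce mod 515871: 19773x ≡ 162 (mod 515871). With g = gcd(19773, 515871) = 9 dividing 162, divide through: 2197x ≡ 18 (mod 57319).
Since gcd(2197, 57319) = 1, x ≡ 18·(2197)⁻¹ ≡ 11636 (mod 57319). Smallest non-negative: 11636.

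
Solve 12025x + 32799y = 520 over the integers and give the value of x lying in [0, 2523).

gcd(12025, 32799) = 13 (Euclid: 32799 = 2·12025 + 8749; 12025 = 1·8749 + 3276; 8749 = 2·3276 + 2197; 3276 = 1·2197 + 1079; 2197 = 2·1079 + 39; 1079 = 27·39 + 26; 39 = 1·26 + 13; 26 = 2·13 + 0), and 13 | 520.
Extended Euclid: 12025·(-851) + 32799·(312) = 13. Scale by 40: x₀ = -34040.
General solution x = x₀ + 2523t; reducing mod 2523 gives x = 1282 (and y = -470).

1282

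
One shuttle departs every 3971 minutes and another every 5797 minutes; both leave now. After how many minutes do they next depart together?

2092717

gcd first: 5797 = 1·3971 + 1826; 3971 = 2·1826 + 319; 1826 = 5·319 + 231; 319 = 1·231 + 88; 231 = 2·88 + 55; 88 = 1·55 + 33; 55 = 1·33 + 22; 33 = 1·22 + 11; 22 = 2·11 + 0 → gcd = 11
lcm = 3971·5797/gcd = 23019887/11 = 2092717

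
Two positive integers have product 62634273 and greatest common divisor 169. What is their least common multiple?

370617

For any two positive integers, gcd × lcm equals their product. Hence lcm = 62634273 / 169 = 370617.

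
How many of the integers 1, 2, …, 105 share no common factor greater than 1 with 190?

40

Prime factors of 190: 2, 5, 19. Count integers ≤ 105 divisible by none of them.
By inclusion–exclusion: 105 − ⌊105/2⌋ − ⌊105/5⌋ − ⌊105/19⌋ + ⌊105/10⌋ + ⌊105/38⌋ + ⌊105/95⌋ − ⌊105/190⌋ = 40.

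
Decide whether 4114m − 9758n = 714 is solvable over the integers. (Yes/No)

By Bézout, 4114m − 9758n = 714 has integer solutions iff gcd(4114, 9758) | 714.
Euclid: 9758 = 2·4114 + 1530; 4114 = 2·1530 + 1054; 1530 = 1·1054 + 476; 1054 = 2·476 + 102; 476 = 4·102 + 68; 102 = 1·68 + 34; 68 = 2·34 + 0. gcd = 34; 714 mod 34 = 0. Yes.

Yes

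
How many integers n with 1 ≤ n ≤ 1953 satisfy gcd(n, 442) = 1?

849

442 = 2·13·17. Inclusion–exclusion on these primes:
1953 − ⌊1953/2⌋ − ⌊1953/13⌋ − ⌊1953/17⌋ + ⌊1953/26⌋ + ⌊1953/34⌋ + ⌊1953/221⌋ − ⌊1953/442⌋ = 849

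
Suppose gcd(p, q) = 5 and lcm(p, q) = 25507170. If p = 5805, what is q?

Using pq = gcd(p,q)·lcm(p,q) = 5·25507170 = 127535850, we get q = 127535850/5805 = 21970.

21970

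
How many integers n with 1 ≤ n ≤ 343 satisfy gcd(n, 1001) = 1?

Prime factors of 1001: 7, 11, 13. Count integers ≤ 343 divisible by none of them.
By inclusion–exclusion: 343 − ⌊343/7⌋ − ⌊343/11⌋ − ⌊343/13⌋ + ⌊343/77⌋ + ⌊343/91⌋ + ⌊343/143⌋ − ⌊343/1001⌋ = 246.

246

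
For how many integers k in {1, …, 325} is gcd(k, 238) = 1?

131

Prime factors of 238: 2, 7, 17. Count integers ≤ 325 divisible by none of them.
By inclusion–exclusion: 325 − ⌊325/2⌋ − ⌊325/7⌋ − ⌊325/17⌋ + ⌊325/14⌋ + ⌊325/34⌋ + ⌊325/119⌋ − ⌊325/238⌋ = 131.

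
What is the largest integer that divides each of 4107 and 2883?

4107 = 3 · 37²
2883 = 3 · 31²
Common: 3 = 3

3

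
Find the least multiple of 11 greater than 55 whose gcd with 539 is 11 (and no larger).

66

gcd(x, 539) = 11 forces 11 | x; write x = 11s. Then gcd(11s, 11·49) = 11·gcd(s, 49), so need gcd(s, 49) = 1.
11s > 55 gives s ≥ 6. The least s ≥ 6 coprime to 49 is 6, so x = 11·6 = 66.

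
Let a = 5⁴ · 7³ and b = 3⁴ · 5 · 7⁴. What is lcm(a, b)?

121550625

max exponent per prime: 3⁴ · 5⁴ · 7⁴ = 121550625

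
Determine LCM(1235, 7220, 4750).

2346500

1235 = 5 · 13 · 19; 7220 = 2² · 5 · 19²; 4750 = 2 · 5³ · 19
lcm takes max exponent of each prime: 2² · 5³ · 13 · 19² = 2346500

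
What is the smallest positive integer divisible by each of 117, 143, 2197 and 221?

3697551

lcm(117, 143) = 117·143/gcd = 16731/13 = 1287
lcm(1287, 2197) = 1287·2197/gcd = 2827539/13 = 217503
lcm(217503, 221) = 217503·221/gcd = 48068163/13 = 3697551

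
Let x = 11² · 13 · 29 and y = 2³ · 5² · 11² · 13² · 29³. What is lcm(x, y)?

max exponent per prime: 2³ · 5² · 11² · 13² · 29³ = 99746132200

99746132200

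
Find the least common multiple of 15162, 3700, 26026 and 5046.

43853433924300

15162 = 2 · 3 · 7 · 19²; 3700 = 2² · 5² · 37; 26026 = 2 · 7 · 11 · 13²; 5046 = 2 · 3 · 29²
lcm takes max exponent of each prime: 2² · 3 · 5² · 7 · 11 · 13² · 19² · 29² · 37 = 43853433924300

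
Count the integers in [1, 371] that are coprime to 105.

169

105 = 3·5·7. Inclusion–exclusion on these primes:
371 − ⌊371/3⌋ − ⌊371/5⌋ − ⌊371/7⌋ + ⌊371/15⌋ + ⌊371/21⌋ + ⌊371/35⌋ − ⌊371/105⌋ = 169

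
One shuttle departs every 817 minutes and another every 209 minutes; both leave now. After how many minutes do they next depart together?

8987

gcd first: 817 = 3·209 + 190; 209 = 1·190 + 19; 190 = 10·19 + 0 → gcd = 19
lcm = 817·209/gcd = 170753/19 = 8987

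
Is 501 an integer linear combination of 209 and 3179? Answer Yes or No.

No

gcd(209, 3179): 3179 = 15·209 + 44; 209 = 4·44 + 33; 44 = 1·33 + 11; 33 = 3·11 + 0 → 11
11 does not divide 501, so a solution does not exist.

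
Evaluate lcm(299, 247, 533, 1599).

698763

299 = 13 · 23; 247 = 13 · 19; 533 = 13 · 41; 1599 = 3 · 13 · 41
lcm takes max exponent of each prime: 3 · 13 · 19 · 23 · 41 = 698763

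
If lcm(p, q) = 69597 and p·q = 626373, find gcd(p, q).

9

gcd·lcm = product, so gcd = 626373/69597 = 9.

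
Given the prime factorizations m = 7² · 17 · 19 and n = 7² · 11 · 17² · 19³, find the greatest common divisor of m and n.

min exponent per shared prime: 7² · 17 · 19 = 15827

15827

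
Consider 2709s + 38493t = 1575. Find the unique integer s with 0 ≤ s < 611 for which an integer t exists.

29

Euclid: 38493 = 14·2709 + 567; 2709 = 4·567 + 441; 567 = 1·441 + 126; 441 = 3·126 + 63; 126 = 2·63 + 0 → gcd = 63; 1575 = 63·25.
Back-substitution yields 2709·(270) + 38493·(-19) = 63, so one solution is s = 270·25 = 6750, t = -19·25 = -475.
Solutions in s differ by 38493/63 = 611; the one in [0, 611) is 6750 mod 611 = 29.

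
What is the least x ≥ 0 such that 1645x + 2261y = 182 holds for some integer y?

286

gcd(1645, 2261) = 7 (Euclid: 2261 = 1·1645 + 616; 1645 = 2·616 + 413; 616 = 1·413 + 203; 413 = 2·203 + 7; 203 = 29·7 + 0), and 7 | 182.
Extended Euclid: 1645·(11) + 2261·(-8) = 7. Scale by 26: x₀ = 286.
General solution x = x₀ + 323t; reducing mod 323 gives x = 286 (and y = -208).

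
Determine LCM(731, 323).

13889

gcd first: 731 = 2·323 + 85; 323 = 3·85 + 68; 85 = 1·68 + 17; 68 = 4·17 + 0 → gcd = 17
lcm = 731·323/gcd = 236113/17 = 13889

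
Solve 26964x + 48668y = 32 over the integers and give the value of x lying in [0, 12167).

Reduce mod 48668: 26964x ≡ 32 (mod 48668). With g = gcd(26964, 48668) = 4 dividing 32, divide through: 6741x ≡ 8 (mod 12167).
Since gcd(6741, 12167) = 1, x ≡ 8·(6741)⁻¹ ≡ 5570 (mod 12167). Smallest non-negative: 5570.

5570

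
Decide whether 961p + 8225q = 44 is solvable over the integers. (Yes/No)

Yes

gcd(961, 8225): 8225 = 8·961 + 537; 961 = 1·537 + 424; 537 = 1·424 + 113; 424 = 3·113 + 85; 113 = 1·85 + 28; 85 = 3·28 + 1; 28 = 28·1 + 0 → 1
1 divides 44, so a solution exists.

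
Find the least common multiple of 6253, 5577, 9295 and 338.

2063490

6253 = 13² · 37; 5577 = 3 · 11 · 13²; 9295 = 5 · 11 · 13²; 338 = 2 · 13²
lcm takes max exponent of each prime: 2 · 3 · 5 · 11 · 13² · 37 = 2063490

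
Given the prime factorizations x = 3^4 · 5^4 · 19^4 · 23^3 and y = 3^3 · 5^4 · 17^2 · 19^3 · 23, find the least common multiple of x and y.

23198547340164375

max exponent per prime: 3^4 · 5^4 · 17^2 · 19^4 · 23^3 = 23198547340164375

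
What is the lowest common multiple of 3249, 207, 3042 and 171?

lcm(3249, 207) = 3249·207/gcd = 672543/9 = 74727
lcm(74727, 3042) = 74727·3042/gcd = 227319534/9 = 25257726
lcm(25257726, 171) = 25257726·171/gcd = 4319071146/171 = 25257726

25257726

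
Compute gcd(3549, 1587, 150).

3

3549 = 3 · 7 · 13²; 1587 = 3 · 23²; 150 = 2 · 3 · 5²
gcd takes min exponent of each prime: 3 = 3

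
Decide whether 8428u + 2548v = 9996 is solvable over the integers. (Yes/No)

gcd(8428, 2548): 8428 = 3·2548 + 784; 2548 = 3·784 + 196; 784 = 4·196 + 0 → 196
196 divides 9996, so a solution exists.

Yes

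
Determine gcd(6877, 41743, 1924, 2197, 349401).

13

gcd(6877, 41743): 41743 = 6·6877 + 481; 6877 = 14·481 + 143; 481 = 3·143 + 52; 143 = 2·52 + 39; 52 = 1·39 + 13; 39 = 3·13 + 0 → 13
gcd(13, 1924): 1924 = 148·13 + 0 → 13
gcd(13, 2197): 2197 = 169·13 + 0 → 13
gcd(13, 349401): 349401 = 26877·13 + 0 → 13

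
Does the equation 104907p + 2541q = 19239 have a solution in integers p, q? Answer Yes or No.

Yes

gcd(104907, 2541): 104907 = 41·2541 + 726; 2541 = 3·726 + 363; 726 = 2·363 + 0 → 363
363 divides 19239, so a solution exists.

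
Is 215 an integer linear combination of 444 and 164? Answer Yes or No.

No

gcd(444, 164): 444 = 2·164 + 116; 164 = 1·116 + 48; 116 = 2·48 + 20; 48 = 2·20 + 8; 20 = 2·8 + 4; 8 = 2·4 + 0 → 4
4 does not divide 215, so a solution does not exist.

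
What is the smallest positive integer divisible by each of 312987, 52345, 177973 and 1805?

lcm(312987, 52345) = 312987·52345/gcd = 16383304515/361 = 45383115
lcm(45383115, 177973) = 45383115·177973/gcd = 8076969125895/177973 = 45383115
lcm(45383115, 1805) = 45383115·1805/gcd = 81916522575/1805 = 45383115

45383115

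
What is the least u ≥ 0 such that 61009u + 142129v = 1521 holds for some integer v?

226

Euclid: 142129 = 2·61009 + 20111; 61009 = 3·20111 + 676; 20111 = 29·676 + 507; 676 = 1·507 + 169; 507 = 3·169 + 0 → gcd = 169; 1521 = 169·9.
Back-substitution yields 61009·(212) + 142129·(-91) = 169, so one solution is u = 212·9 = 1908, v = -91·9 = -819.
Solutions in u differ by 142129/169 = 841; the one in [0, 841) is 1908 mod 841 = 226.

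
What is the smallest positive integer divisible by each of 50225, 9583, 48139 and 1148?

50225 = 5² · 7² · 41; 9583 = 7 · 37²; 48139 = 7 · 13 · 23²; 1148 = 2² · 7 · 41
lcm takes max exponent of each prime: 2² · 5² · 7² · 13 · 23² · 37² · 41 = 1891395751700

1891395751700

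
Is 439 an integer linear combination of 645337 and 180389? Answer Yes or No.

By Bézout, 645337x + 180389y = 439 has integer solutions iff gcd(645337, 180389) | 439.
Euclid: 645337 = 3·180389 + 104170; 180389 = 1·104170 + 76219; 104170 = 1·76219 + 27951; 76219 = 2·27951 + 20317; 27951 = 1·20317 + 7634; 20317 = 2·7634 + 5049; 7634 = 1·5049 + 2585; 5049 = 1·2585 + 2464; 2585 = 1·2464 + 121; 2464 = 20·121 + 44; 121 = 2·44 + 33; 44 = 1·33 + 11; 33 = 3·11 + 0. gcd = 11; 439 mod 11 = 10. No.

No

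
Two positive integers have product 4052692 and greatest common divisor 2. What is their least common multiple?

2026346

gcd·lcm = product, so lcm = 4052692/2 = 2026346.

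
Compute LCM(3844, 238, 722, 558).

1486209564

3844 = 2² · 31²; 238 = 2 · 7 · 17; 722 = 2 · 19²; 558 = 2 · 3² · 31
lcm takes max exponent of each prime: 2² · 3² · 7 · 17 · 19² · 31² = 1486209564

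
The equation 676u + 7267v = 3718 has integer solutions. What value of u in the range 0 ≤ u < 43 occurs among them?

27

Reduce mod 7267: 676u ≡ 3718 (mod 7267). With g = gcd(676, 7267) = 169 dividing 3718, divide through: 4u ≡ 22 (mod 43).
Since gcd(4, 43) = 1, u ≡ 22·(4)⁻¹ ≡ 27 (mod 43). Smallest non-negative: 27.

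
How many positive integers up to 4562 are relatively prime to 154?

1778

154 = 2·7·11. Inclusion–exclusion on these primes:
4562 − ⌊4562/2⌋ − ⌊4562/7⌋ − ⌊4562/11⌋ + ⌊4562/14⌋ + ⌊4562/22⌋ + ⌊4562/77⌋ − ⌊4562/154⌋ = 1778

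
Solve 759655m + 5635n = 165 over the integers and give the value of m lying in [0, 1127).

gcd(759655, 5635) = 5 (Euclid: 759655 = 134·5635 + 4565; 5635 = 1·4565 + 1070; 4565 = 4·1070 + 285; 1070 = 3·285 + 215; 285 = 1·215 + 70; 215 = 3·70 + 5; 70 = 14·5 + 0), and 5 | 165.
Extended Euclid: 759655·(-79) + 5635·(10650) = 5. Scale by 33: m₀ = -2607.
General solution m = m₀ + 1127t; reducing mod 1127 gives m = 774 (and n = -104343).

774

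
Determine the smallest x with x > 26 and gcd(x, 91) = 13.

39

gcd(x, 91) = 13 forces 13 | x; write x = 13s. Then gcd(13s, 13·7) = 13·gcd(s, 7), so need gcd(s, 7) = 1.
13s > 26 gives s ≥ 3. The least s ≥ 3 coprime to 7 is 3, so x = 13·3 = 39.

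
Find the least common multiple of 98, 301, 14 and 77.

98 = 2 · 7²; 301 = 7 · 43; 14 = 2 · 7; 77 = 7 · 11
lcm takes max exponent of each prime: 2 · 7² · 11 · 43 = 46354

46354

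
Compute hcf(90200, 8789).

Euclid: 90200 = 10·8789 + 2310; 8789 = 3·2310 + 1859; 2310 = 1·1859 + 451; 1859 = 4·451 + 55; 451 = 8·55 + 11; 55 = 5·11 + 0. Last nonzero remainder: 11.

11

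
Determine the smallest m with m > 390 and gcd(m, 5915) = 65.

Multiples of 65 above 390: 65·7, 65·8, … . Need the cofactor coprime to 5915/65 = 91.
Checking s = 7, 8, … the first with gcd(s, 91) = 1 is s = 8, giving 520.

520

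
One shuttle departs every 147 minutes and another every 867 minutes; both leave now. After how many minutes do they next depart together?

42483

gcd first: 867 = 5·147 + 132; 147 = 1·132 + 15; 132 = 8·15 + 12; 15 = 1·12 + 3; 12 = 4·3 + 0 → gcd = 3
lcm = 147·867/gcd = 127449/3 = 42483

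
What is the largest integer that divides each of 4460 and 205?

Euclid: 4460 = 21·205 + 155; 205 = 1·155 + 50; 155 = 3·50 + 5; 50 = 10·5 + 0. Last nonzero remainder: 5.

5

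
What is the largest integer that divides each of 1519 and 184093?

49

1519 = 7² · 31
184093 = 7² · 13 · 17²
Common: 7² = 49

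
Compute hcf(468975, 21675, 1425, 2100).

75

468975 = 3 · 5² · 13² · 37; 21675 = 3 · 5² · 17²; 1425 = 3 · 5² · 19; 2100 = 2² · 3 · 5² · 7
gcd takes min exponent of each prime: 3 · 5² = 75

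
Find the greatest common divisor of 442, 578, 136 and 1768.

34

442 = 2 · 13 · 17; 578 = 2 · 17²; 136 = 2³ · 17; 1768 = 2³ · 13 · 17
gcd takes min exponent of each prime: 2 · 17 = 34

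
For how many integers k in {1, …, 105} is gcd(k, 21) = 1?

60

21 = 3·7. Inclusion–exclusion on these primes:
105 − ⌊105/3⌋ − ⌊105/7⌋ + ⌊105/21⌋ = 60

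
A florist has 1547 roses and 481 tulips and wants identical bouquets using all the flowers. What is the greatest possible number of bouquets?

13

1547 = 7 · 13 · 17
481 = 13 · 37
Common: 13 = 13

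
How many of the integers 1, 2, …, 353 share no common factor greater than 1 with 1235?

Prime factors of 1235: 5, 13, 19. Count integers ≤ 353 divisible by none of them.
By inclusion–exclusion: 353 − ⌊353/5⌋ − ⌊353/13⌋ − ⌊353/19⌋ + ⌊353/65⌋ + ⌊353/95⌋ + ⌊353/247⌋ − ⌊353/1235⌋ = 247.

247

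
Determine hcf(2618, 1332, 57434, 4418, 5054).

2

2618 = 2 · 7 · 11 · 17; 1332 = 2² · 3² · 37; 57434 = 2 · 13 · 47²; 4418 = 2 · 47²; 5054 = 2 · 7 · 19²
gcd takes min exponent of each prime: 2 = 2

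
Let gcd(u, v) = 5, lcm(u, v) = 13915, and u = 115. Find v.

u·v = gcd·lcm = 5·13915 = 69575, so v = 69575/115 = 605.

605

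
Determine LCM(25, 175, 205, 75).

lcm(25, 175) = 25·175/gcd = 4375/25 = 175
lcm(175, 205) = 175·205/gcd = 35875/5 = 7175
lcm(7175, 75) = 7175·75/gcd = 538125/25 = 21525

21525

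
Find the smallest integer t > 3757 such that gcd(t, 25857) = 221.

25857 = 221·117. Any t with gcd(t, 25857) = 221 is a multiple of 221, say 221s, with s coprime to 117.
Need s > 3757/221, so s ≥ 18. First s ≥ 18 with gcd(s, 117) = 1 is s = 19. Thus t = 221·19 = 4199.

4199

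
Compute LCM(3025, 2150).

gcd first: 3025 = 1·2150 + 875; 2150 = 2·875 + 400; 875 = 2·400 + 75; 400 = 5·75 + 25; 75 = 3·25 + 0 → gcd = 25
lcm = 3025·2150/gcd = 6503750/25 = 260150

260150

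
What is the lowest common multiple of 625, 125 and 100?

2500

lcm(625, 125) = 625·125/gcd = 78125/125 = 625
lcm(625, 100) = 625·100/gcd = 62500/25 = 2500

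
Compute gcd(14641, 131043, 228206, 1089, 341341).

gcd(14641, 131043): 131043 = 8·14641 + 13915; 14641 = 1·13915 + 726; 13915 = 19·726 + 121; 726 = 6·121 + 0 → 121
gcd(121, 228206): 228206 = 1886·121 + 0 → 121
gcd(121, 1089): 1089 = 9·121 + 0 → 121
gcd(121, 341341): 341341 = 2821·121 + 0 → 121

121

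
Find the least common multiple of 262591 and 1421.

7615139

gcd first: 262591 = 184·1421 + 1127; 1421 = 1·1127 + 294; 1127 = 3·294 + 245; 294 = 1·245 + 49; 245 = 5·49 + 0 → gcd = 49
lcm = 262591·1421/gcd = 373141811/49 = 7615139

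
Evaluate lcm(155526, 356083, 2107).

155526 = 2 · 3 · 7² · 23²; 356083 = 7² · 13² · 43; 2107 = 7² · 43
lcm takes max exponent of each prime: 2 · 3 · 7² · 13² · 23² · 43 = 1130207442

1130207442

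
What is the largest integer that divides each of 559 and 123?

1

Euclid: 559 = 4·123 + 67; 123 = 1·67 + 56; 67 = 1·56 + 11; 56 = 5·11 + 1; 11 = 11·1 + 0. Last nonzero remainder: 1.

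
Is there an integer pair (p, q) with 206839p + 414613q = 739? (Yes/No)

By Bézout, 206839p + 414613q = 739 has integer solutions iff gcd(206839, 414613) | 739.
Euclid: 414613 = 2·206839 + 935; 206839 = 221·935 + 204; 935 = 4·204 + 119; 204 = 1·119 + 85; 119 = 1·85 + 34; 85 = 2·34 + 17; 34 = 2·17 + 0. gcd = 17; 739 mod 17 = 8. No.

No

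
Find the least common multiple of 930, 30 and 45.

2790

930 = 2 · 3 · 5 · 31; 30 = 2 · 3 · 5; 45 = 3² · 5
lcm takes max exponent of each prime: 2 · 3² · 5 · 31 = 2790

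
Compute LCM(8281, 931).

gcd first: 8281 = 8·931 + 833; 931 = 1·833 + 98; 833 = 8·98 + 49; 98 = 2·49 + 0 → gcd = 49
lcm = 8281·931/gcd = 7709611/49 = 157339

157339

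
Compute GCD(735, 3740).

5

735 = 3 · 5 · 7²
3740 = 2² · 5 · 11 · 17
Common: 5 = 5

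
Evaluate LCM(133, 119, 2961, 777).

lcm(133, 119) = 133·119/gcd = 15827/7 = 2261
lcm(2261, 2961) = 2261·2961/gcd = 6694821/7 = 956403
lcm(956403, 777) = 956403·777/gcd = 743125131/21 = 35386911

35386911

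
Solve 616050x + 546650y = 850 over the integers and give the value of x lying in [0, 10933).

3773

Euclid: 616050 = 1·546650 + 69400; 546650 = 7·69400 + 60850; 69400 = 1·60850 + 8550; 60850 = 7·8550 + 1000; 8550 = 8·1000 + 550; 1000 = 1·550 + 450; 550 = 1·450 + 100; 450 = 4·100 + 50; 100 = 2·50 + 0 → gcd = 50; 850 = 50·17.
Back-substitution yields 616050·(-4923) + 546650·(5548) = 50, so one solution is x = -4923·17 = -83691, y = 5548·17 = 94316.
Solutions in x differ by 546650/50 = 10933; the one in [0, 10933) is -83691 mod 10933 = 3773.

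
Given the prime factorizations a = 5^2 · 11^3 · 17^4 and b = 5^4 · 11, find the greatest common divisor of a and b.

min exponent per shared prime: 5^2 · 11 = 275

275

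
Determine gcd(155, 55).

5

155 = 5 · 31
55 = 5 · 11
Common: 5 = 5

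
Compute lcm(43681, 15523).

gcd first: 43681 = 2·15523 + 12635; 15523 = 1·12635 + 2888; 12635 = 4·2888 + 1083; 2888 = 2·1083 + 722; 1083 = 1·722 + 361; 722 = 2·361 + 0 → gcd = 361
lcm = 43681·15523/gcd = 678060163/361 = 1878283

1878283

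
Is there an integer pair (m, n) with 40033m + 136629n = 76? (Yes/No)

By Bézout, 40033m + 136629n = 76 has integer solutions iff gcd(40033, 136629) | 76.
Euclid: 136629 = 3·40033 + 16530; 40033 = 2·16530 + 6973; 16530 = 2·6973 + 2584; 6973 = 2·2584 + 1805; 2584 = 1·1805 + 779; 1805 = 2·779 + 247; 779 = 3·247 + 38; 247 = 6·38 + 19; 38 = 2·19 + 0. gcd = 19; 76 mod 19 = 0. Yes.

Yes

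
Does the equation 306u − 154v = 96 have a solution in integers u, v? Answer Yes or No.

Yes

By Bézout, 306u − 154v = 96 has integer solutions iff gcd(306, 154) | 96.
Euclid: 306 = 1·154 + 152; 154 = 1·152 + 2; 152 = 76·2 + 0. gcd = 2; 96 mod 2 = 0. Yes.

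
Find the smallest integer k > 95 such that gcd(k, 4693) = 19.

114

gcd(k, 4693) = 19 forces 19 | k; write k = 19s. Then gcd(19s, 19·247) = 19·gcd(s, 247), so need gcd(s, 247) = 1.
19s > 95 gives s ≥ 6. The least s ≥ 6 coprime to 247 is 6, so k = 19·6 = 114.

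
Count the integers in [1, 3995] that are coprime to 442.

1735

442 = 2·13·17. Inclusion–exclusion on these primes:
3995 − ⌊3995/2⌋ − ⌊3995/13⌋ − ⌊3995/17⌋ + ⌊3995/26⌋ + ⌊3995/34⌋ + ⌊3995/221⌋ − ⌊3995/442⌋ = 1735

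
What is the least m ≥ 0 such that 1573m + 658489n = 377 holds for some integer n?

Euclid: 658489 = 418·1573 + 975; 1573 = 1·975 + 598; 975 = 1·598 + 377; 598 = 1·377 + 221; 377 = 1·221 + 156; 221 = 1·156 + 65; 156 = 2·65 + 26; 65 = 2·26 + 13; 26 = 2·13 + 0 → gcd = 13; 377 = 13·29.
Back-substitution yields 1573·(20931) + 658489·(-50) = 13, so one solution is m = 20931·29 = 606999, n = -50·29 = -1450.
Solutions in m differ by 658489/13 = 50653; the one in [0, 50653) is 606999 mod 50653 = 49816.

49816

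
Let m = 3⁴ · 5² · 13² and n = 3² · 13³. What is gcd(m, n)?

1521

min exponent per shared prime: 3² · 13² = 1521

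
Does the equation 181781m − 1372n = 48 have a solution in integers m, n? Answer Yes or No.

By Bézout, 181781m − 1372n = 48 has integer solutions iff gcd(181781, 1372) | 48.
Euclid: 181781 = 132·1372 + 677; 1372 = 2·677 + 18; 677 = 37·18 + 11; 18 = 1·11 + 7; 11 = 1·7 + 4; 7 = 1·4 + 3; 4 = 1·3 + 1; 3 = 3·1 + 0. gcd = 1; 48 mod 1 = 0. Yes.

Yes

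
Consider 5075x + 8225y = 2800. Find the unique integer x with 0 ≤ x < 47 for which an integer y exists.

20

Reduce mod 8225: 5075x ≡ 2800 (mod 8225). With g = gcd(5075, 8225) = 175 dividing 2800, divide through: 29x ≡ 16 (mod 47).
Since gcd(29, 47) = 1, x ≡ 16·(29)⁻¹ ≡ 20 (mod 47). Smallest non-negative: 20.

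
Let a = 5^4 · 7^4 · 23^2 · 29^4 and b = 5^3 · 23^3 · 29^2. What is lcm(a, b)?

max exponent per prime: 5^4 · 7^4 · 23^3 · 29^4 = 12913610320454375

12913610320454375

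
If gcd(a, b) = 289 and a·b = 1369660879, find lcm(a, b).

Since gcd(a,b)·lcm(a,b) = ab, lcm = 1369660879/289 = 4739311.

4739311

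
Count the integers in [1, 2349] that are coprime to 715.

Prime factors of 715: 5, 11, 13. Count integers ≤ 2349 divisible by none of them.
By inclusion–exclusion: 2349 − ⌊2349/5⌋ − ⌊2349/11⌋ − ⌊2349/13⌋ + ⌊2349/55⌋ + ⌊2349/65⌋ + ⌊2349/143⌋ − ⌊2349/715⌋ = 1578.

1578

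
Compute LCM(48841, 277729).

46936201

48841 = 13² · 17²; 277729 = 17² · 31²
max exponents: 13² · 17² · 31² = 46936201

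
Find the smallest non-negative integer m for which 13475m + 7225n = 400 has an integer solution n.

gcd(13475, 7225) = 25 (Euclid: 13475 = 1·7225 + 6250; 7225 = 1·6250 + 975; 6250 = 6·975 + 400; 975 = 2·400 + 175; 400 = 2·175 + 50; 175 = 3·50 + 25; 50 = 2·25 + 0), and 25 | 400.
Extended Euclid: 13475·(-126) + 7225·(235) = 25. Scale by 16: m₀ = -2016.
General solution m = m₀ + 289t; reducing mod 289 gives m = 7 (and n = -13).

7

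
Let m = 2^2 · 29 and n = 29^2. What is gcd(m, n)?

min exponent per shared prime: 29 = 29

29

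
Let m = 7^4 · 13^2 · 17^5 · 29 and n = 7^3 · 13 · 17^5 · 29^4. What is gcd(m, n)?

min exponent per shared prime: 7^3 · 13 · 17^5 · 29 = 183603128527

183603128527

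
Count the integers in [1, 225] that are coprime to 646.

646 = 2·17·19. Inclusion–exclusion on these primes:
225 − ⌊225/2⌋ − ⌊225/17⌋ − ⌊225/19⌋ + ⌊225/34⌋ + ⌊225/38⌋ + ⌊225/323⌋ − ⌊225/646⌋ = 100

100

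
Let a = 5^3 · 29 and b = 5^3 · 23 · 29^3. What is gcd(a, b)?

min exponent per shared prime: 5^3 · 29 = 3625

3625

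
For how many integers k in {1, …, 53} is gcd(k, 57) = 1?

Prime factors of 57: 3, 19. Count integers ≤ 53 divisible by none of them.
By inclusion–exclusion: 53 − ⌊53/3⌋ − ⌊53/19⌋ + ⌊53/57⌋ = 34.

34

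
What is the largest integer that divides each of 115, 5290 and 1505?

115 = 5 · 23; 5290 = 2 · 5 · 23²; 1505 = 5 · 7 · 43
gcd takes min exponent of each prime: 5 = 5

5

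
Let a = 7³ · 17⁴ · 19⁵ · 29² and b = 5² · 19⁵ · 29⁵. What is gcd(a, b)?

min exponent per shared prime: 19⁵ · 29² = 2082399259

2082399259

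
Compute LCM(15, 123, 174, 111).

15 = 3 · 5; 123 = 3 · 41; 174 = 2 · 3 · 29; 111 = 3 · 37
lcm takes max exponent of each prime: 2 · 3 · 5 · 29 · 37 · 41 = 1319790

1319790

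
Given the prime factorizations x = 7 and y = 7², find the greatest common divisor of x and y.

7

min exponent per shared prime: 7 = 7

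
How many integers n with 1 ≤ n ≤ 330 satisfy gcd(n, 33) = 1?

Prime factors of 33: 3, 11. Count integers ≤ 330 divisible by none of them.
By inclusion–exclusion: 330 − ⌊330/3⌋ − ⌊330/11⌋ + ⌊330/33⌋ = 200.

200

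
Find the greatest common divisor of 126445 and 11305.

Euclid: 126445 = 11·11305 + 2090; 11305 = 5·2090 + 855; 2090 = 2·855 + 380; 855 = 2·380 + 95; 380 = 4·95 + 0. Last nonzero remainder: 95.

95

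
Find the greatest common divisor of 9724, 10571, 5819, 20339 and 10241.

gcd(9724, 10571): 10571 = 1·9724 + 847; 9724 = 11·847 + 407; 847 = 2·407 + 33; 407 = 12·33 + 11; 33 = 3·11 + 0 → 11
gcd(11, 5819): 5819 = 529·11 + 0 → 11
gcd(11, 20339): 20339 = 1849·11 + 0 → 11
gcd(11, 10241): 10241 = 931·11 + 0 → 11

11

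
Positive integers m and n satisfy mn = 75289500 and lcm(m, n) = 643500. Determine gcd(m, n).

117

gcd·lcm = product, so gcd = 75289500/643500 = 117.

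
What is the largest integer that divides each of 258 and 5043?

3

258 = 2 · 3 · 43
5043 = 3 · 41²
Common: 3 = 3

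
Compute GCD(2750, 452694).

2750 = 2 · 5³ · 11
452694 = 2 · 3 · 11 · 19³
Common: 2 · 11 = 22

22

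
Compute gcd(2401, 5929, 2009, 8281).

gcd(2401, 5929): 5929 = 2·2401 + 1127; 2401 = 2·1127 + 147; 1127 = 7·147 + 98; 147 = 1·98 + 49; 98 = 2·49 + 0 → 49
gcd(49, 2009): 2009 = 41·49 + 0 → 49
gcd(49, 8281): 8281 = 169·49 + 0 → 49

49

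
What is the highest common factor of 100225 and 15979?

Euclid: 100225 = 6·15979 + 4351; 15979 = 3·4351 + 2926; 4351 = 1·2926 + 1425; 2926 = 2·1425 + 76; 1425 = 18·76 + 57; 76 = 1·57 + 19; 57 = 3·19 + 0. Last nonzero remainder: 19.

19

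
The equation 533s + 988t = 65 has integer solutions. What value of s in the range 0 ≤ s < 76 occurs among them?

Euclid: 988 = 1·533 + 455; 533 = 1·455 + 78; 455 = 5·78 + 65; 78 = 1·65 + 13; 65 = 5·13 + 0 → gcd = 13; 65 = 13·5.
Back-substitution yields 533·(13) + 988·(-7) = 13, so one solution is s = 13·5 = 65, t = -7·5 = -35.
Solutions in s differ by 988/13 = 76; the one in [0, 76) is 65 mod 76 = 65.

65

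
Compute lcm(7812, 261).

226548

7812 = 2² · 3² · 7 · 31; 261 = 3² · 29
max exponents: 2² · 3² · 7 · 29 · 31 = 226548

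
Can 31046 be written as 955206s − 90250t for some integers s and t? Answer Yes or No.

gcd(955206, 90250): 955206 = 10·90250 + 52706; 90250 = 1·52706 + 37544; 52706 = 1·37544 + 15162; 37544 = 2·15162 + 7220; 15162 = 2·7220 + 722; 7220 = 10·722 + 0 → 722
722 divides 31046, so a solution exists.

Yes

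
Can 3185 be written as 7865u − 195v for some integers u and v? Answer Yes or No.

Yes

By Bézout, 7865u − 195v = 3185 has integer solutions iff gcd(7865, 195) | 3185.
Euclid: 7865 = 40·195 + 65; 195 = 3·65 + 0. gcd = 65; 3185 mod 65 = 0. Yes.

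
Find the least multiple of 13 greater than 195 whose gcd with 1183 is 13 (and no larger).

208

1183 = 13·91. Any t with gcd(t, 1183) = 13 is a multiple of 13, say 13s, with s coprime to 91.
Need s > 195/13, so s ≥ 16. First s ≥ 16 with gcd(s, 91) = 1 is s = 16. Thus t = 13·16 = 208.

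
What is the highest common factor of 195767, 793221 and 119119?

143

195767 = 11 · 13 · 37²; 793221 = 3 · 11 · 13 · 43²; 119119 = 7² · 11 · 13 · 17
gcd takes min exponent of each prime: 11 · 13 = 143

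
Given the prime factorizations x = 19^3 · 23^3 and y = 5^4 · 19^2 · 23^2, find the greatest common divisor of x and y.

190969

min exponent per shared prime: 19^2 · 23^2 = 190969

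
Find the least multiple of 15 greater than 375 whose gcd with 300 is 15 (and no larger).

300 = 15·20. Any m with gcd(m, 300) = 15 is a multiple of 15, say 15s, with s coprime to 20.
Need s > 375/15, so s ≥ 26. First s ≥ 26 with gcd(s, 20) = 1 is s = 27. Thus m = 15·27 = 405.

405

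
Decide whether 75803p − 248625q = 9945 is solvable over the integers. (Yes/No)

gcd(75803, 248625): 248625 = 3·75803 + 21216; 75803 = 3·21216 + 12155; 21216 = 1·12155 + 9061; 12155 = 1·9061 + 3094; 9061 = 2·3094 + 2873; 3094 = 1·2873 + 221; 2873 = 13·221 + 0 → 221
221 divides 9945, so a solution exists.

Yes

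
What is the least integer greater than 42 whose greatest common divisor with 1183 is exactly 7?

49

gcd(t, 1183) = 7 forces 7 | t; write t = 7s. Then gcd(7s, 7·169) = 7·gcd(s, 169), so need gcd(s, 169) = 1.
7s > 42 gives s ≥ 7. The least s ≥ 7 coprime to 169 is 7, so t = 7·7 = 49.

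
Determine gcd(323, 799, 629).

323 = 17 · 19; 799 = 17 · 47; 629 = 17 · 37
gcd takes min exponent of each prime: 17 = 17

17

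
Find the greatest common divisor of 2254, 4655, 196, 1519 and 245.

gcd(2254, 4655): 4655 = 2·2254 + 147; 2254 = 15·147 + 49; 147 = 3·49 + 0 → 49
gcd(49, 196): 196 = 4·49 + 0 → 49
gcd(49, 1519): 1519 = 31·49 + 0 → 49
gcd(49, 245): 245 = 5·49 + 0 → 49

49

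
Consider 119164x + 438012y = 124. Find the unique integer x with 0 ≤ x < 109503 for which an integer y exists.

68710

gcd(119164, 438012) = 4 (Euclid: 438012 = 3·119164 + 80520; 119164 = 1·80520 + 38644; 80520 = 2·38644 + 3232; 38644 = 11·3232 + 3092; 3232 = 1·3092 + 140; 3092 = 22·140 + 12; 140 = 11·12 + 8; 12 = 1·8 + 4; 8 = 2·4 + 0), and 4 | 124.
Extended Euclid: 119164·(37540) + 438012·(-10213) = 4. Scale by 31: x₀ = 1163740.
General solution x = x₀ + 109503t; reducing mod 109503 gives x = 68710 (and y = -18693).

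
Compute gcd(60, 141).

3

Euclid: 141 = 2·60 + 21; 60 = 2·21 + 18; 21 = 1·18 + 3; 18 = 6·3 + 0. Last nonzero remainder: 3.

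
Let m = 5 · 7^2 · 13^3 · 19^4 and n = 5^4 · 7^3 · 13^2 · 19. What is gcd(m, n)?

786695

min exponent per shared prime: 5 · 7^2 · 13^2 · 19 = 786695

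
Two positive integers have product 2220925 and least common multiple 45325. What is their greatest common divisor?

49

From gcd × lcm = ab: gcd = 2220925 / 45325 = 49.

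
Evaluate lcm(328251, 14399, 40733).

32471573673

328251 = 3 · 7³ · 11 · 29; 14399 = 7 · 11² · 17; 40733 = 7 · 11 · 23²
lcm takes max exponent of each prime: 3 · 7³ · 11² · 17 · 23² · 29 = 32471573673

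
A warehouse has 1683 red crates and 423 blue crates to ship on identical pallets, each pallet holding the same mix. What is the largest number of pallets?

9

1683 = 3² · 11 · 17
423 = 3² · 47
Common: 3² = 9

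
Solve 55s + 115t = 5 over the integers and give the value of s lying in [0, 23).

21

Euclid: 115 = 2·55 + 5; 55 = 11·5 + 0 → gcd = 5; 5 = 5·1.
Back-substitution yields 55·(-2) + 115·(1) = 5, so one solution is s = -2·1 = -2, t = 1·1 = 1.
Solutions in s differ by 115/5 = 23; the one in [0, 23) is -2 mod 23 = 21.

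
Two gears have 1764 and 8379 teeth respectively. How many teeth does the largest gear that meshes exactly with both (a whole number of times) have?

441

Euclid: 8379 = 4·1764 + 1323; 1764 = 1·1323 + 441; 1323 = 3·441 + 0. Last nonzero remainder: 441.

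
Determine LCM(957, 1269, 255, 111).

957 = 3 · 11 · 29; 1269 = 3³ · 47; 255 = 3 · 5 · 17; 111 = 3 · 37
lcm takes max exponent of each prime: 3³ · 5 · 11 · 17 · 29 · 37 · 47 = 1273130595

1273130595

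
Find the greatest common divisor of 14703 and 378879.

Euclid: 378879 = 25·14703 + 11304; 14703 = 1·11304 + 3399; 11304 = 3·3399 + 1107; 3399 = 3·1107 + 78; 1107 = 14·78 + 15; 78 = 5·15 + 3; 15 = 5·3 + 0. Last nonzero remainder: 3.

3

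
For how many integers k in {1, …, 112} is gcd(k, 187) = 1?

187 = 11·17. Inclusion–exclusion on these primes:
112 − ⌊112/11⌋ − ⌊112/17⌋ + ⌊112/187⌋ = 96

96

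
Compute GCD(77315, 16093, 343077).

77315 = 5 · 7 · 47²; 16093 = 7 · 11² · 19; 343077 = 3 · 7 · 17 · 31²
gcd takes min exponent of each prime: 7 = 7

7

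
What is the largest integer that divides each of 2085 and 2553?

3

Euclid: 2553 = 1·2085 + 468; 2085 = 4·468 + 213; 468 = 2·213 + 42; 213 = 5·42 + 3; 42 = 14·3 + 0. Last nonzero remainder: 3.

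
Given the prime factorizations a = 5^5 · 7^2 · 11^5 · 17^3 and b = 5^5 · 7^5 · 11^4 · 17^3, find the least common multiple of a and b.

max exponent per prime: 5^5 · 7^5 · 11^5 · 17^3 = 41557595510440625

41557595510440625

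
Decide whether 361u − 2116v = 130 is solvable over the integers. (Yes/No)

Yes

gcd(361, 2116): 2116 = 5·361 + 311; 361 = 1·311 + 50; 311 = 6·50 + 11; 50 = 4·11 + 6; 11 = 1·6 + 5; 6 = 1·5 + 1; 5 = 5·1 + 0 → 1
1 divides 130, so a solution exists.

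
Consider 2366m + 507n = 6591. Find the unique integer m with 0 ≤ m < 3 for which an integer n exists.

Reduce mod 507: 2366m ≡ 6591 (mod 507). With g = gcd(2366, 507) = 169 dividing 6591, divide through: 14m ≡ 39 (mod 3).
Since gcd(14, 3) = 1, m ≡ 39·(14)⁻¹ ≡ 0 (mod 3). Smallest non-negative: 0.

0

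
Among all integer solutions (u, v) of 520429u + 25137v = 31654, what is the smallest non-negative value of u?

Reduce mod 25137: 520429u ≡ 31654 (mod 25137). With g = gcd(520429, 25137) = 931 dividing 31654, divide through: 559u ≡ 34 (mod 27).
Since gcd(559, 27) = 1, u ≡ 34·(559)⁻¹ ≡ 16 (mod 27). Smallest non-negative: 16.

16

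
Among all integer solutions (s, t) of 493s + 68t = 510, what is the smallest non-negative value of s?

Reduce mod 68: 493s ≡ 510 (mod 68). With g = gcd(493, 68) = 17 dividing 510, divide through: 29s ≡ 30 (mod 4).
Since gcd(29, 4) = 1, s ≡ 30·(29)⁻¹ ≡ 2 (mod 4). Smallest non-negative: 2.

2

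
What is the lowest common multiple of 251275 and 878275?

251275 = 5² · 19 · 23²; 878275 = 5² · 19 · 43²
max exponents: 5² · 19 · 23² · 43² = 464607475

464607475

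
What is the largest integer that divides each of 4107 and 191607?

Euclid: 191607 = 46·4107 + 2685; 4107 = 1·2685 + 1422; 2685 = 1·1422 + 1263; 1422 = 1·1263 + 159; 1263 = 7·159 + 150; 159 = 1·150 + 9; 150 = 16·9 + 6; 9 = 1·6 + 3; 6 = 2·3 + 0. Last nonzero remainder: 3.

3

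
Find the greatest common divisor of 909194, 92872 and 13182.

26

gcd(909194, 92872): 909194 = 9·92872 + 73346; 92872 = 1·73346 + 19526; 73346 = 3·19526 + 14768; 19526 = 1·14768 + 4758; 14768 = 3·4758 + 494; 4758 = 9·494 + 312; 494 = 1·312 + 182; 312 = 1·182 + 130; 182 = 1·130 + 52; 130 = 2·52 + 26; 52 = 2·26 + 0 → 26
gcd(26, 13182): 13182 = 507·26 + 0 → 26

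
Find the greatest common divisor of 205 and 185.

Euclid: 205 = 1·185 + 20; 185 = 9·20 + 5; 20 = 4·5 + 0. Last nonzero remainder: 5.

5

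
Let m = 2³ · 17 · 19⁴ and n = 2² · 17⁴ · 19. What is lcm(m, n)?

87076321928

max exponent per prime: 2³ · 17⁴ · 19⁴ = 87076321928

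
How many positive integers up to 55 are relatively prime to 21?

Prime factors of 21: 3, 7. Count integers ≤ 55 divisible by none of them.
By inclusion–exclusion: 55 − ⌊55/3⌋ − ⌊55/7⌋ + ⌊55/21⌋ = 32.

32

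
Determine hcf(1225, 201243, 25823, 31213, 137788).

gcd(1225, 201243): 201243 = 164·1225 + 343; 1225 = 3·343 + 196; 343 = 1·196 + 147; 196 = 1·147 + 49; 147 = 3·49 + 0 → 49
gcd(49, 25823): 25823 = 527·49 + 0 → 49
gcd(49, 31213): 31213 = 637·49 + 0 → 49
gcd(49, 137788): 137788 = 2812·49 + 0 → 49

49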